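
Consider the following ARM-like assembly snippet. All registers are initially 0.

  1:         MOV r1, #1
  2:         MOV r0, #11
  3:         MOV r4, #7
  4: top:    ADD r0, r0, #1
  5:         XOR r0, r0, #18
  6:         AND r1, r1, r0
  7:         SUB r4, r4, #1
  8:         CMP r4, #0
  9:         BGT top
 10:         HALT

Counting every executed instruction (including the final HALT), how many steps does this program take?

MOV r1, #1 → r1=1
MOV r0, #11 → r0=11
MOV r4, #7 → r4=7
ADD r0, r0, #1 → r0=11+1=12
XOR r0, r0, #18 → r0=12^18=30
AND r1, r1, r0 → r1=1&30=0
SUB r4, r4, #1 → r4=7-1=6
CMP r4, #0  (cmp 6,0)
BGT top: taken
ADD r0, r0, #1 → r0=30+1=31
XOR r0, r0, #18 → r0=31^18=13
AND r1, r1, r0 → r1=0&13=0
SUB r4, r4, #1 → r4=6-1=5
CMP r4, #0  (cmp 5,0)
BGT top: taken
ADD r0, r0, #1 → r0=13+1=14
XOR r0, r0, #18 → r0=14^18=28
AND r1, r1, r0 → r1=0&28=0
SUB r4, r4, #1 → r4=5-1=4
CMP r4, #0  (cmp 4,0)
BGT top: taken
ADD r0, r0, #1 → r0=28+1=29
XOR r0, r0, #18 → r0=29^18=15
AND r1, r1, r0 → r1=0&15=0
SUB r4, r4, #1 → r4=4-1=3
CMP r4, #0  (cmp 3,0)
BGT top: taken
ADD r0, r0, #1 → r0=15+1=16
XOR r0, r0, #18 → r0=16^18=2
AND r1, r1, r0 → r1=0&2=0
SUB r4, r4, #1 → r4=3-1=2
CMP r4, #0  (cmp 2,0)
BGT top: taken
ADD r0, r0, #1 → r0=2+1=3
XOR r0, r0, #18 → r0=3^18=17
AND r1, r1, r0 → r1=0&17=0
SUB r4, r4, #1 → r4=2-1=1
CMP r4, #0  (cmp 1,0)
BGT top: taken
ADD r0, r0, #1 → r0=17+1=18
XOR r0, r0, #18 → r0=18^18=0
AND r1, r1, r0 → r1=0&0=0
SUB r4, r4, #1 → r4=1-1=0
CMP r4, #0  (cmp 0,0)
BGT top: not taken
halt.
Total executed instructions: 46.

46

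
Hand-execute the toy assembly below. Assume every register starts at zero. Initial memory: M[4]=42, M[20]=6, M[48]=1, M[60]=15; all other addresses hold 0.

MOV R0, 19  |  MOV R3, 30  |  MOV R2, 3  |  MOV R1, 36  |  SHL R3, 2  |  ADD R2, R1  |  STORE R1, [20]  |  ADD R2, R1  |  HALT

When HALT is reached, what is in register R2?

MOV R0, 19 → R0=19
MOV R3, 30 → R3=30
MOV R2, 3 → R2=3
MOV R1, 36 → R1=36
SHL R3, 2 → R3=30<<2=120
ADD R2, R1 → R2=3+36=39
STORE R1, [20] → M[20]=36
ADD R2, R1 → R2=39+36=75
halt.

75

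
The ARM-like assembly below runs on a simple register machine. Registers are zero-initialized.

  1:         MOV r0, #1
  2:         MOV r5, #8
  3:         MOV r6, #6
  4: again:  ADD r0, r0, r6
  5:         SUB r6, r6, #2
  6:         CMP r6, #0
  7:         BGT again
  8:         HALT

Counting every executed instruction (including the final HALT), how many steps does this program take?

16

r0=1
r5=8
r6=6
r0=1+6=7
r6=6-2=4
CMP r6, #0  (cmp 4,0)
BGT again: taken
r0=7+4=11
r6=4-2=2
CMP r6, #0  (cmp 2,0)
BGT again: taken
r0=11+2=13
r6=2-2=0
CMP r6, #0  (cmp 0,0)
BGT again: not taken
halt.
Total executed instructions: 16.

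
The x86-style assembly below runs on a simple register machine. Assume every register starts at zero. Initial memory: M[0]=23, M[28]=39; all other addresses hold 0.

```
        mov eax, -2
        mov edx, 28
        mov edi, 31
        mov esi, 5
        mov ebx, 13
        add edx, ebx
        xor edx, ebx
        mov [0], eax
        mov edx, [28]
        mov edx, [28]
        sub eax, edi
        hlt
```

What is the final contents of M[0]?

eax=-2
edx=28
edi=31
esi=5
ebx=13
edx=28+13=41
edx=41^13=36
mov [0], eax → M[0]=-2
edx=M[28]=39
edx=M[28]=39
eax=(-2)-31=-33
halt.

-2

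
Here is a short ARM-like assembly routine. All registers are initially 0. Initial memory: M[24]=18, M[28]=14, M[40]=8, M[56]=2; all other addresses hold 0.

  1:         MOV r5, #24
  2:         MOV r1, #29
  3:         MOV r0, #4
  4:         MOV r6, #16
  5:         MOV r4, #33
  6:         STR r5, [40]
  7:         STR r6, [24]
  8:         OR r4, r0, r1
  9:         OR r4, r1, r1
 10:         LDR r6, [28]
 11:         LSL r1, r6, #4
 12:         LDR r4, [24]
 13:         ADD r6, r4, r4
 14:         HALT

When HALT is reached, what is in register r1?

224

MOV r5, #24 → r5=24
MOV r1, #29 → r1=29
MOV r0, #4 → r0=4
MOV r6, #16 → r6=16
MOV r4, #33 → r4=33
STR r5, [40] → M[40]=24
STR r6, [24] → M[24]=16
OR r4, r0, r1 → r4=4|29=29
OR r4, r1, r1 → r4=29|29=29
LDR r6, [28] → r6=M[28]=14
LSL r1, r6, #4 → r1=14<<4=224
LDR r4, [24] → r4=M[24]=16
ADD r6, r4, r4 → r6=16+16=32
halt.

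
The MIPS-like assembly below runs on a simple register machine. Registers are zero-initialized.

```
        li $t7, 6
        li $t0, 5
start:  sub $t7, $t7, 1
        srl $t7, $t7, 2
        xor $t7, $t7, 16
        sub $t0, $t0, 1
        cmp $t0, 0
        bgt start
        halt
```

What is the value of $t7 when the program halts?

$t7=6
$t0=5
$t7=6-1=5
$t7=5>>2=1
$t7=1^16=17
$t0=5-1=4
cmp $t0, 0  (cmp 4,0)
bgt start: taken
$t7=17-1=16
$t7=16>>2=4
$t7=4^16=20
$t0=4-1=3
cmp $t0, 0  (cmp 3,0)
bgt start: taken
$t7=20-1=19
$t7=19>>2=4
$t7=4^16=20
$t0=3-1=2
cmp $t0, 0  (cmp 2,0)
bgt start: taken
$t7=20-1=19
$t7=19>>2=4
$t7=4^16=20
$t0=2-1=1
cmp $t0, 0  (cmp 1,0)
bgt start: taken
$t7=20-1=19
$t7=19>>2=4
$t7=4^16=20
$t0=1-1=0
cmp $t0, 0  (cmp 0,0)
bgt start: not taken
halt.

20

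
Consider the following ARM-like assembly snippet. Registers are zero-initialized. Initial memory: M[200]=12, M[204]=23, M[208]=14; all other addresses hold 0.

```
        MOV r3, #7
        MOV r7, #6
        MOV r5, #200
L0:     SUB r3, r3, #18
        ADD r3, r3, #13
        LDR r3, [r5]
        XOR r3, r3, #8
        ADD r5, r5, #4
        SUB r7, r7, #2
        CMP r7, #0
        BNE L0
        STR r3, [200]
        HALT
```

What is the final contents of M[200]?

r3=7
r7=6
r5=200
r3=7-18=-11
r3=(-11)+13=2
r3=M[200]=12
r3=12^8=4
r5=200+4=204
r7=6-2=4
CMP r7, #0  (cmp 4,0)
BNE L0: taken
r3=4-18=-14
r3=(-14)+13=-1
r3=M[204]=23
r3=23^8=31
r5=204+4=208
r7=4-2=2
CMP r7, #0  (cmp 2,0)
BNE L0: taken
r3=31-18=13
r3=13+13=26
r3=M[208]=14
r3=14^8=6
r5=208+4=212
r7=2-2=0
CMP r7, #0  (cmp 0,0)
BNE L0: not taken
STR r3, [200] → M[200]=6
halt.

6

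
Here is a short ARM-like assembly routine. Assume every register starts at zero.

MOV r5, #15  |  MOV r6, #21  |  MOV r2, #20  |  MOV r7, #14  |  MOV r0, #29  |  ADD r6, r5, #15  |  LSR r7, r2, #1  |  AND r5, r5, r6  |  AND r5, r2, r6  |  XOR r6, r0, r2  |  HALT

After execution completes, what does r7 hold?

r5=15
r6=21
r2=20
r7=14
r0=29
r6=15+15=30
r7=20>>1=10
r5=15&30=14
r5=20&30=20
r6=29^20=9
halt.

10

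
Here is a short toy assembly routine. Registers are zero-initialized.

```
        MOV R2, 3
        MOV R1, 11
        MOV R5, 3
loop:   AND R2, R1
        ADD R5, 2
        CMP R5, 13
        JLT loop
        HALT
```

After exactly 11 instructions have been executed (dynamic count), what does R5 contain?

R2=3
R1=11
R5=3
R2=3&11=3
R5=3+2=5
CMP R5, 13  (cmp 5,13)
JLT loop: taken
R2=3&11=3
R5=5+2=7
CMP R5, 13  (cmp 7,13)
JLT loop: taken
After step 11: R5 = 7.

7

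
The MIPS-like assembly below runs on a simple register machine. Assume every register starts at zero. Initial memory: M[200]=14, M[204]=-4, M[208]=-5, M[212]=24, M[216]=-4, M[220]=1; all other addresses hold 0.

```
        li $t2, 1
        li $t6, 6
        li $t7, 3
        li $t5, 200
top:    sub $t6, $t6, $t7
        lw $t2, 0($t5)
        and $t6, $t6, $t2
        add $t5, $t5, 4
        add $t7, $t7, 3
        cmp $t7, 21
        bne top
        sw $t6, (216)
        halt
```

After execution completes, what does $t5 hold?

224

after li $t2, 1: $t2=1
after li $t6, 6: $t6=6
after li $t7, 3: $t7=3
after li $t5, 200: $t5=200
after sub $t6, $t6, $t7: $t6=6-3=3
after lw $t2, 0($t5): $t2=M[200]=14
after and $t6, $t6, $t2: $t6=3&14=2
after add $t5, $t5, 4: $t5=200+4=204
after add $t7, $t7, 3: $t7=3+3=6
cmp $t7, 21  (cmp 6,21)
bne top: taken
after sub $t6, $t6, $t7: $t6=2-6=-4
after lw $t2, 0($t5): $t2=M[204]=-4
after and $t6, $t6, $t2: $t6=(-4)&(-4)=-4
after add $t5, $t5, 4: $t5=204+4=208
after add $t7, $t7, 3: $t7=6+3=9
cmp $t7, 21  (cmp 9,21)
bne top: taken
after sub $t6, $t6, $t7: $t6=(-4)-9=-13
after lw $t2, 0($t5): $t2=M[208]=-5
after and $t6, $t6, $t2: $t6=(-13)&(-5)=-13
after add $t5, $t5, 4: $t5=208+4=212
after add $t7, $t7, 3: $t7=9+3=12
cmp $t7, 21  (cmp 12,21)
bne top: taken
after sub $t6, $t6, $t7: $t6=(-13)-12=-25
after lw $t2, 0($t5): $t2=M[212]=24
after and $t6, $t6, $t2: $t6=(-25)&24=0
after add $t5, $t5, 4: $t5=212+4=216
after add $t7, $t7, 3: $t7=12+3=15
cmp $t7, 21  (cmp 15,21)
bne top: taken
after sub $t6, $t6, $t7: $t6=0-15=-15
after lw $t2, 0($t5): $t2=M[216]=-4
after and $t6, $t6, $t2: $t6=(-15)&(-4)=-16
after add $t5, $t5, 4: $t5=216+4=220
after add $t7, $t7, 3: $t7=15+3=18
cmp $t7, 21  (cmp 18,21)
bne top: taken
after sub $t6, $t6, $t7: $t6=(-16)-18=-34
after lw $t2, 0($t5): $t2=M[220]=1
after and $t6, $t6, $t2: $t6=(-34)&1=0
after add $t5, $t5, 4: $t5=220+4=224
after add $t7, $t7, 3: $t7=18+3=21
cmp $t7, 21  (cmp 21,21)
bne top: not taken
sw $t6, (216) → M[216]=0
halt.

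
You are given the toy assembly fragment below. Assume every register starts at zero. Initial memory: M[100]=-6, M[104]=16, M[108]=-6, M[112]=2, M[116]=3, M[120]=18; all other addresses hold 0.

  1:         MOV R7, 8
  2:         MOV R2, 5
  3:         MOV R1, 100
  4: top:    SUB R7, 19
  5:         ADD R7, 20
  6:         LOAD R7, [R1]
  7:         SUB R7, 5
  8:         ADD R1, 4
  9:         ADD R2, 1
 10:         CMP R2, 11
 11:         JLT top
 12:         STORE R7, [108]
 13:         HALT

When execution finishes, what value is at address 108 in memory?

MOV R7, 8 → R7=8
MOV R2, 5 → R2=5
MOV R1, 100 → R1=100
SUB R7, 19 → R7=8-19=-11
ADD R7, 20 → R7=(-11)+20=9
LOAD R7, [R1] → R7=M[100]=-6
SUB R7, 5 → R7=(-6)-5=-11
ADD R1, 4 → R1=100+4=104
ADD R2, 1 → R2=5+1=6
CMP R2, 11  (cmp 6,11)
JLT top: taken
SUB R7, 19 → R7=(-11)-19=-30
ADD R7, 20 → R7=(-30)+20=-10
LOAD R7, [R1] → R7=M[104]=16
SUB R7, 5 → R7=16-5=11
ADD R1, 4 → R1=104+4=108
ADD R2, 1 → R2=6+1=7
CMP R2, 11  (cmp 7,11)
JLT top: taken
SUB R7, 19 → R7=11-19=-8
ADD R7, 20 → R7=(-8)+20=12
LOAD R7, [R1] → R7=M[108]=-6
SUB R7, 5 → R7=(-6)-5=-11
ADD R1, 4 → R1=108+4=112
ADD R2, 1 → R2=7+1=8
CMP R2, 11  (cmp 8,11)
JLT top: taken
SUB R7, 19 → R7=(-11)-19=-30
ADD R7, 20 → R7=(-30)+20=-10
LOAD R7, [R1] → R7=M[112]=2
SUB R7, 5 → R7=2-5=-3
ADD R1, 4 → R1=112+4=116
ADD R2, 1 → R2=8+1=9
CMP R2, 11  (cmp 9,11)
JLT top: taken
SUB R7, 19 → R7=(-3)-19=-22
ADD R7, 20 → R7=(-22)+20=-2
LOAD R7, [R1] → R7=M[116]=3
SUB R7, 5 → R7=3-5=-2
ADD R1, 4 → R1=116+4=120
ADD R2, 1 → R2=9+1=10
CMP R2, 11  (cmp 10,11)
JLT top: taken
SUB R7, 19 → R7=(-2)-19=-21
ADD R7, 20 → R7=(-21)+20=-1
LOAD R7, [R1] → R7=M[120]=18
SUB R7, 5 → R7=18-5=13
ADD R1, 4 → R1=120+4=124
ADD R2, 1 → R2=10+1=11
CMP R2, 11  (cmp 11,11)
JLT top: not taken
STORE R7, [108] → M[108]=13
halt.

13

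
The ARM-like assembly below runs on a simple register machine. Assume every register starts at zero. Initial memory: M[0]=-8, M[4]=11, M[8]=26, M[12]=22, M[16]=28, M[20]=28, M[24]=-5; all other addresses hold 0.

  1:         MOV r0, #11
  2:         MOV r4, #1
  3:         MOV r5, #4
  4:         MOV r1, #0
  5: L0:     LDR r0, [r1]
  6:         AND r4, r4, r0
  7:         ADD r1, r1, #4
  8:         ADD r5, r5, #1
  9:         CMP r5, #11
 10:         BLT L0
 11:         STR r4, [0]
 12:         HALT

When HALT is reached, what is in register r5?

11

MOV r0, #11 → r0=11
MOV r4, #1 → r4=1
MOV r5, #4 → r5=4
MOV r1, #0 → r1=0
LDR r0, [r1] → r0=M[0]=-8
AND r4, r4, r0 → r4=1&(-8)=0
ADD r1, r1, #4 → r1=0+4=4
ADD r5, r5, #1 → r5=4+1=5
CMP r5, #11  (cmp 5,11)
BLT L0: taken
LDR r0, [r1] → r0=M[4]=11
AND r4, r4, r0 → r4=0&11=0
ADD r1, r1, #4 → r1=4+4=8
ADD r5, r5, #1 → r5=5+1=6
CMP r5, #11  (cmp 6,11)
BLT L0: taken
LDR r0, [r1] → r0=M[8]=26
AND r4, r4, r0 → r4=0&26=0
ADD r1, r1, #4 → r1=8+4=12
ADD r5, r5, #1 → r5=6+1=7
CMP r5, #11  (cmp 7,11)
BLT L0: taken
LDR r0, [r1] → r0=M[12]=22
AND r4, r4, r0 → r4=0&22=0
ADD r1, r1, #4 → r1=12+4=16
ADD r5, r5, #1 → r5=7+1=8
CMP r5, #11  (cmp 8,11)
BLT L0: taken
LDR r0, [r1] → r0=M[16]=28
AND r4, r4, r0 → r4=0&28=0
ADD r1, r1, #4 → r1=16+4=20
ADD r5, r5, #1 → r5=8+1=9
CMP r5, #11  (cmp 9,11)
BLT L0: taken
LDR r0, [r1] → r0=M[20]=28
AND r4, r4, r0 → r4=0&28=0
ADD r1, r1, #4 → r1=20+4=24
ADD r5, r5, #1 → r5=9+1=10
CMP r5, #11  (cmp 10,11)
BLT L0: taken
LDR r0, [r1] → r0=M[24]=-5
AND r4, r4, r0 → r4=0&(-5)=0
ADD r1, r1, #4 → r1=24+4=28
ADD r5, r5, #1 → r5=10+1=11
CMP r5, #11  (cmp 11,11)
BLT L0: not taken
STR r4, [0] → M[0]=0
halt.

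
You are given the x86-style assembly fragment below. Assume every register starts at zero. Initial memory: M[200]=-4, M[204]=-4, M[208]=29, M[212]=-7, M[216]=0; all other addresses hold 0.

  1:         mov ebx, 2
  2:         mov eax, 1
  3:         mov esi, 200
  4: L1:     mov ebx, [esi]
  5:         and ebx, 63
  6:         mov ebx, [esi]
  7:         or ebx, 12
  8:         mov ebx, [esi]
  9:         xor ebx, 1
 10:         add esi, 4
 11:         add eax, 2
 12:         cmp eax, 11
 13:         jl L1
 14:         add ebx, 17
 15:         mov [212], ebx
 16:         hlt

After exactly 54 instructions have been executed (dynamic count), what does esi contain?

220

ebx=2
eax=1
esi=200
ebx=M[200]=-4
ebx=(-4)&63=60
ebx=M[200]=-4
ebx=(-4)|12=-4
ebx=M[200]=-4
ebx=(-4)^1=-3
esi=200+4=204
eax=1+2=3
cmp eax, 11  (cmp 3,11)
jl L1: taken
ebx=M[204]=-4
ebx=(-4)&63=60
ebx=M[204]=-4
ebx=(-4)|12=-4
ebx=M[204]=-4
ebx=(-4)^1=-3
esi=204+4=208
eax=3+2=5
cmp eax, 11  (cmp 5,11)
jl L1: taken
ebx=M[208]=29
ebx=29&63=29
ebx=M[208]=29
ebx=29|12=29
ebx=M[208]=29
ebx=29^1=28
esi=208+4=212
eax=5+2=7
cmp eax, 11  (cmp 7,11)
jl L1: taken
ebx=M[212]=-7
ebx=(-7)&63=57
ebx=M[212]=-7
ebx=(-7)|12=-3
ebx=M[212]=-7
ebx=(-7)^1=-8
esi=212+4=216
eax=7+2=9
cmp eax, 11  (cmp 9,11)
jl L1: taken
ebx=M[216]=0
ebx=0&63=0
ebx=M[216]=0
ebx=0|12=12
ebx=M[216]=0
ebx=0^1=1
esi=216+4=220
eax=9+2=11
cmp eax, 11  (cmp 11,11)
jl L1: not taken
ebx=1+17=18
After step 54: esi = 220.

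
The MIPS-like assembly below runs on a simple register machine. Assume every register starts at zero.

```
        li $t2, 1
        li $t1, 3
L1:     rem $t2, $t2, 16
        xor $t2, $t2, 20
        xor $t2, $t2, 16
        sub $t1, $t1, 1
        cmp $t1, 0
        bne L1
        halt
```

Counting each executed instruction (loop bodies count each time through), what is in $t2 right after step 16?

21

$t2=1
$t1=3
$t2=1%16=1
$t2=1^20=21
$t2=21^16=5
$t1=3-1=2
cmp $t1, 0  (cmp 2,0)
bne L1: taken
$t2=5%16=5
$t2=5^20=17
$t2=17^16=1
$t1=2-1=1
cmp $t1, 0  (cmp 1,0)
bne L1: taken
$t2=1%16=1
$t2=1^20=21
After step 16: $t2 = 21.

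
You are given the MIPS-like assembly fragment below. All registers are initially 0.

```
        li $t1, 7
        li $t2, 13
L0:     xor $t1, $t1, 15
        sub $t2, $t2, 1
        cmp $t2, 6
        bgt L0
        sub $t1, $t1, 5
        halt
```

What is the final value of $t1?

3

after li $t1, 7: $t1=7
after li $t2, 13: $t2=13
after xor $t1, $t1, 15: $t1=7^15=8
after sub $t2, $t2, 1: $t2=13-1=12
cmp $t2, 6  (cmp 12,6)
bgt L0: taken
after xor $t1, $t1, 15: $t1=8^15=7
after sub $t2, $t2, 1: $t2=12-1=11
cmp $t2, 6  (cmp 11,6)
bgt L0: taken
after xor $t1, $t1, 15: $t1=7^15=8
after sub $t2, $t2, 1: $t2=11-1=10
cmp $t2, 6  (cmp 10,6)
bgt L0: taken
after xor $t1, $t1, 15: $t1=8^15=7
after sub $t2, $t2, 1: $t2=10-1=9
cmp $t2, 6  (cmp 9,6)
bgt L0: taken
after xor $t1, $t1, 15: $t1=7^15=8
after sub $t2, $t2, 1: $t2=9-1=8
cmp $t2, 6  (cmp 8,6)
bgt L0: taken
after xor $t1, $t1, 15: $t1=8^15=7
after sub $t2, $t2, 1: $t2=8-1=7
cmp $t2, 6  (cmp 7,6)
bgt L0: taken
after xor $t1, $t1, 15: $t1=7^15=8
after sub $t2, $t2, 1: $t2=7-1=6
cmp $t2, 6  (cmp 6,6)
bgt L0: not taken
after sub $t1, $t1, 5: $t1=8-5=3
halt.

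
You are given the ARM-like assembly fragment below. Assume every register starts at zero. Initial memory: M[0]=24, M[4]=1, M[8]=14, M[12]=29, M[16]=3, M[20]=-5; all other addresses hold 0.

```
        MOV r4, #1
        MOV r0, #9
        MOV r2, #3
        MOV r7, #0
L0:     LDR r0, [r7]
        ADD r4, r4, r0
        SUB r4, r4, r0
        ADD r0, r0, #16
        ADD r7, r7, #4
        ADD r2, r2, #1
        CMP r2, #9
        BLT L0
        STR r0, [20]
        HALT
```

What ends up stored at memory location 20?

after MOV r4, #1: r4=1
after MOV r0, #9: r0=9
after MOV r2, #3: r2=3
after MOV r7, #0: r7=0
after LDR r0, [r7]: r0=M[0]=24
after ADD r4, r4, r0: r4=1+24=25
after SUB r4, r4, r0: r4=25-24=1
after ADD r0, r0, #16: r0=24+16=40
after ADD r7, r7, #4: r7=0+4=4
after ADD r2, r2, #1: r2=3+1=4
CMP r2, #9  (cmp 4,9)
BLT L0: taken
after LDR r0, [r7]: r0=M[4]=1
after ADD r4, r4, r0: r4=1+1=2
after SUB r4, r4, r0: r4=2-1=1
after ADD r0, r0, #16: r0=1+16=17
after ADD r7, r7, #4: r7=4+4=8
after ADD r2, r2, #1: r2=4+1=5
CMP r2, #9  (cmp 5,9)
BLT L0: taken
after LDR r0, [r7]: r0=M[8]=14
after ADD r4, r4, r0: r4=1+14=15
after SUB r4, r4, r0: r4=15-14=1
after ADD r0, r0, #16: r0=14+16=30
after ADD r7, r7, #4: r7=8+4=12
after ADD r2, r2, #1: r2=5+1=6
CMP r2, #9  (cmp 6,9)
BLT L0: taken
after LDR r0, [r7]: r0=M[12]=29
after ADD r4, r4, r0: r4=1+29=30
after SUB r4, r4, r0: r4=30-29=1
after ADD r0, r0, #16: r0=29+16=45
after ADD r7, r7, #4: r7=12+4=16
after ADD r2, r2, #1: r2=6+1=7
CMP r2, #9  (cmp 7,9)
BLT L0: taken
after LDR r0, [r7]: r0=M[16]=3
after ADD r4, r4, r0: r4=1+3=4
after SUB r4, r4, r0: r4=4-3=1
after ADD r0, r0, #16: r0=3+16=19
after ADD r7, r7, #4: r7=16+4=20
after ADD r2, r2, #1: r2=7+1=8
CMP r2, #9  (cmp 8,9)
BLT L0: taken
after LDR r0, [r7]: r0=M[20]=-5
after ADD r4, r4, r0: r4=1+(-5)=-4
after SUB r4, r4, r0: r4=(-4)-(-5)=1
after ADD r0, r0, #16: r0=(-5)+16=11
after ADD r7, r7, #4: r7=20+4=24
after ADD r2, r2, #1: r2=8+1=9
CMP r2, #9  (cmp 9,9)
BLT L0: not taken
STR r0, [20] → M[20]=11
halt.

11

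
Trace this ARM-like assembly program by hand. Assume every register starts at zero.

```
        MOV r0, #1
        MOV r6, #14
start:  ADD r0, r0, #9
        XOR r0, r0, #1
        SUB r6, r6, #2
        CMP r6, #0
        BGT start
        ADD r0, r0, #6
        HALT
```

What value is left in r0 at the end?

77

r0=1
r6=14
r0=1+9=10
r0=10^1=11
r6=14-2=12
CMP r6, #0  (cmp 12,0)
BGT start: taken
r0=11+9=20
r0=20^1=21
r6=12-2=10
CMP r6, #0  (cmp 10,0)
BGT start: taken
r0=21+9=30
r0=30^1=31
r6=10-2=8
CMP r6, #0  (cmp 8,0)
BGT start: taken
r0=31+9=40
r0=40^1=41
r6=8-2=6
CMP r6, #0  (cmp 6,0)
BGT start: taken
r0=41+9=50
r0=50^1=51
r6=6-2=4
CMP r6, #0  (cmp 4,0)
BGT start: taken
r0=51+9=60
r0=60^1=61
r6=4-2=2
CMP r6, #0  (cmp 2,0)
BGT start: taken
r0=61+9=70
r0=70^1=71
r6=2-2=0
CMP r6, #0  (cmp 0,0)
BGT start: not taken
r0=71+6=77
halt.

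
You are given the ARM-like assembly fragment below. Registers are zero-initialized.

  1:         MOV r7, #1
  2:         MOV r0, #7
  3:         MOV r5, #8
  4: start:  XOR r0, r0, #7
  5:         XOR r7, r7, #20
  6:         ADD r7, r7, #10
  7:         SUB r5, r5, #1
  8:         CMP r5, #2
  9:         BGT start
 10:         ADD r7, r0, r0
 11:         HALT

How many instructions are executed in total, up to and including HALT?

41

after MOV r7, #1: r7=1
after MOV r0, #7: r0=7
after MOV r5, #8: r5=8
after XOR r0, r0, #7: r0=7^7=0
after XOR r7, r7, #20: r7=1^20=21
after ADD r7, r7, #10: r7=21+10=31
after SUB r5, r5, #1: r5=8-1=7
CMP r5, #2  (cmp 7,2)
BGT start: taken
after XOR r0, r0, #7: r0=0^7=7
after XOR r7, r7, #20: r7=31^20=11
after ADD r7, r7, #10: r7=11+10=21
after SUB r5, r5, #1: r5=7-1=6
CMP r5, #2  (cmp 6,2)
BGT start: taken
after XOR r0, r0, #7: r0=7^7=0
after XOR r7, r7, #20: r7=21^20=1
after ADD r7, r7, #10: r7=1+10=11
after SUB r5, r5, #1: r5=6-1=5
CMP r5, #2  (cmp 5,2)
BGT start: taken
after XOR r0, r0, #7: r0=0^7=7
after XOR r7, r7, #20: r7=11^20=31
after ADD r7, r7, #10: r7=31+10=41
after SUB r5, r5, #1: r5=5-1=4
CMP r5, #2  (cmp 4,2)
BGT start: taken
after XOR r0, r0, #7: r0=7^7=0
after XOR r7, r7, #20: r7=41^20=61
after ADD r7, r7, #10: r7=61+10=71
after SUB r5, r5, #1: r5=4-1=3
CMP r5, #2  (cmp 3,2)
BGT start: taken
after XOR r0, r0, #7: r0=0^7=7
after XOR r7, r7, #20: r7=71^20=83
after ADD r7, r7, #10: r7=83+10=93
after SUB r5, r5, #1: r5=3-1=2
CMP r5, #2  (cmp 2,2)
BGT start: not taken
after ADD r7, r0, r0: r7=7+7=14
halt.
Total executed instructions: 41.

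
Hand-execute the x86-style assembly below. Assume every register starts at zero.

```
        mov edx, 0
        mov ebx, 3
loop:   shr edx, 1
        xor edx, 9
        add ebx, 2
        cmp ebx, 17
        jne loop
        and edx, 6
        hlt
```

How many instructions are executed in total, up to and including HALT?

after mov edx, 0: edx=0
after mov ebx, 3: ebx=3
after shr edx, 1: edx=0>>1=0
after xor edx, 9: edx=0^9=9
after add ebx, 2: ebx=3+2=5
cmp ebx, 17  (cmp 5,17)
jne loop: taken
after shr edx, 1: edx=9>>1=4
after xor edx, 9: edx=4^9=13
after add ebx, 2: ebx=5+2=7
cmp ebx, 17  (cmp 7,17)
jne loop: taken
after shr edx, 1: edx=13>>1=6
after xor edx, 9: edx=6^9=15
after add ebx, 2: ebx=7+2=9
cmp ebx, 17  (cmp 9,17)
jne loop: taken
after shr edx, 1: edx=15>>1=7
after xor edx, 9: edx=7^9=14
after add ebx, 2: ebx=9+2=11
cmp ebx, 17  (cmp 11,17)
jne loop: taken
after shr edx, 1: edx=14>>1=7
after xor edx, 9: edx=7^9=14
after add ebx, 2: ebx=11+2=13
cmp ebx, 17  (cmp 13,17)
jne loop: taken
after shr edx, 1: edx=14>>1=7
after xor edx, 9: edx=7^9=14
after add ebx, 2: ebx=13+2=15
cmp ebx, 17  (cmp 15,17)
jne loop: taken
after shr edx, 1: edx=14>>1=7
after xor edx, 9: edx=7^9=14
after add ebx, 2: ebx=15+2=17
cmp ebx, 17  (cmp 17,17)
jne loop: not taken
after and edx, 6: edx=14&6=6
halt.
Total executed instructions: 39.

39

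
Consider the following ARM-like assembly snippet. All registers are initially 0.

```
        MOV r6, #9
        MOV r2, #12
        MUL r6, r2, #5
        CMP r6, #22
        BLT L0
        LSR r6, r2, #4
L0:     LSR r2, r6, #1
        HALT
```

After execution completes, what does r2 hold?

r6=9
r2=12
r6=12*5=60
CMP r6, #22  (cmp 60,22)
BLT L0: not taken
r6=12>>4=0
r2=0>>1=0
halt.

0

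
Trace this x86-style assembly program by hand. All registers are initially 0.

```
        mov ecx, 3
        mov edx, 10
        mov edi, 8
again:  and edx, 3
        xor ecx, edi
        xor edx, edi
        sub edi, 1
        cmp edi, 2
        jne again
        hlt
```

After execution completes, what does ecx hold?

8

after mov ecx, 3: ecx=3
after mov edx, 10: edx=10
after mov edi, 8: edi=8
after and edx, 3: edx=10&3=2
after xor ecx, edi: ecx=3^8=11
after xor edx, edi: edx=2^8=10
after sub edi, 1: edi=8-1=7
cmp edi, 2  (cmp 7,2)
jne again: taken
after and edx, 3: edx=10&3=2
after xor ecx, edi: ecx=11^7=12
after xor edx, edi: edx=2^7=5
after sub edi, 1: edi=7-1=6
cmp edi, 2  (cmp 6,2)
jne again: taken
after and edx, 3: edx=5&3=1
after xor ecx, edi: ecx=12^6=10
after xor edx, edi: edx=1^6=7
after sub edi, 1: edi=6-1=5
cmp edi, 2  (cmp 5,2)
jne again: taken
after and edx, 3: edx=7&3=3
after xor ecx, edi: ecx=10^5=15
after xor edx, edi: edx=3^5=6
after sub edi, 1: edi=5-1=4
cmp edi, 2  (cmp 4,2)
jne again: taken
after and edx, 3: edx=6&3=2
after xor ecx, edi: ecx=15^4=11
after xor edx, edi: edx=2^4=6
after sub edi, 1: edi=4-1=3
cmp edi, 2  (cmp 3,2)
jne again: taken
after and edx, 3: edx=6&3=2
after xor ecx, edi: ecx=11^3=8
after xor edx, edi: edx=2^3=1
after sub edi, 1: edi=3-1=2
cmp edi, 2  (cmp 2,2)
jne again: not taken
halt.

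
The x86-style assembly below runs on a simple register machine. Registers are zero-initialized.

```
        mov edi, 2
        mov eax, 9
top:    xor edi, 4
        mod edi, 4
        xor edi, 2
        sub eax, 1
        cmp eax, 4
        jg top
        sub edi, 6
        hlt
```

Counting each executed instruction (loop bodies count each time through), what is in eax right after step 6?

mov edi, 2 → edi=2
mov eax, 9 → eax=9
xor edi, 4 → edi=2^4=6
mod edi, 4 → edi=6%4=2
xor edi, 2 → edi=2^2=0
sub eax, 1 → eax=9-1=8
After step 6: eax = 8.

8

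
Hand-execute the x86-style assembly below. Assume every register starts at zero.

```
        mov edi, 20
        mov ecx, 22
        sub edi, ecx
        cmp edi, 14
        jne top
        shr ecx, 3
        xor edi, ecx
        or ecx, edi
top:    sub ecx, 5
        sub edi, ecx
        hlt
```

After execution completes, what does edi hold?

mov edi, 20 → edi=20
mov ecx, 22 → ecx=22
sub edi, ecx → edi=20-22=-2
cmp edi, 14  (cmp -2,14)
jne top: taken
sub ecx, 5 → ecx=22-5=17
sub edi, ecx → edi=(-2)-17=-19
halt.

-19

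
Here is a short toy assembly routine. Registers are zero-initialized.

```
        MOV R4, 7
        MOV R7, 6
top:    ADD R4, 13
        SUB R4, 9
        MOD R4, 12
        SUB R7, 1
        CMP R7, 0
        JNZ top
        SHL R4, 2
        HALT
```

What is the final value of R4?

after MOV R4, 7: R4=7
after MOV R7, 6: R7=6
after ADD R4, 13: R4=7+13=20
after SUB R4, 9: R4=20-9=11
after MOD R4, 12: R4=11%12=11
after SUB R7, 1: R7=6-1=5
CMP R7, 0  (cmp 5,0)
JNZ top: taken
after ADD R4, 13: R4=11+13=24
after SUB R4, 9: R4=24-9=15
after MOD R4, 12: R4=15%12=3
after SUB R7, 1: R7=5-1=4
CMP R7, 0  (cmp 4,0)
JNZ top: taken
after ADD R4, 13: R4=3+13=16
after SUB R4, 9: R4=16-9=7
after MOD R4, 12: R4=7%12=7
after SUB R7, 1: R7=4-1=3
CMP R7, 0  (cmp 3,0)
JNZ top: taken
after ADD R4, 13: R4=7+13=20
after SUB R4, 9: R4=20-9=11
after MOD R4, 12: R4=11%12=11
after SUB R7, 1: R7=3-1=2
CMP R7, 0  (cmp 2,0)
JNZ top: taken
after ADD R4, 13: R4=11+13=24
after SUB R4, 9: R4=24-9=15
after MOD R4, 12: R4=15%12=3
after SUB R7, 1: R7=2-1=1
CMP R7, 0  (cmp 1,0)
JNZ top: taken
after ADD R4, 13: R4=3+13=16
after SUB R4, 9: R4=16-9=7
after MOD R4, 12: R4=7%12=7
after SUB R7, 1: R7=1-1=0
CMP R7, 0  (cmp 0,0)
JNZ top: not taken
after SHL R4, 2: R4=7<<2=28
halt.

28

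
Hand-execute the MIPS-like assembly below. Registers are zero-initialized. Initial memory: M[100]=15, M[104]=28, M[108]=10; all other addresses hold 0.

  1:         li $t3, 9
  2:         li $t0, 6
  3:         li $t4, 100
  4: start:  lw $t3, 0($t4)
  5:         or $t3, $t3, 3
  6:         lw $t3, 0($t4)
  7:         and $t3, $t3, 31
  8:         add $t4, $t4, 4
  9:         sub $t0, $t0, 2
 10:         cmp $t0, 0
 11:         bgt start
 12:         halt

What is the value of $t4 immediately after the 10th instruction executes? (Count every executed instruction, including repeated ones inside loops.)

li $t3, 9 → $t3=9
li $t0, 6 → $t0=6
li $t4, 100 → $t4=100
lw $t3, 0($t4) → $t3=M[100]=15
or $t3, $t3, 3 → $t3=15|3=15
lw $t3, 0($t4) → $t3=M[100]=15
and $t3, $t3, 31 → $t3=15&31=15
add $t4, $t4, 4 → $t4=100+4=104
sub $t0, $t0, 2 → $t0=6-2=4
cmp $t0, 0  (cmp 4,0)
After step 10: $t4 = 104.

104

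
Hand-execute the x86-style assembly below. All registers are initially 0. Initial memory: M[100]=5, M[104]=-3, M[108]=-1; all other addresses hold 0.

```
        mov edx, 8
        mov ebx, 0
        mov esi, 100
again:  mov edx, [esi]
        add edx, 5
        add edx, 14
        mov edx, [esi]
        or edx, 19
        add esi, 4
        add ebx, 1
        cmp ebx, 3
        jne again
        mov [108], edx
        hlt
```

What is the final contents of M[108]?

edx=8
ebx=0
esi=100
edx=M[100]=5
edx=5+5=10
edx=10+14=24
edx=M[100]=5
edx=5|19=23
esi=100+4=104
ebx=0+1=1
cmp ebx, 3  (cmp 1,3)
jne again: taken
edx=M[104]=-3
edx=(-3)+5=2
edx=2+14=16
edx=M[104]=-3
edx=(-3)|19=-1
esi=104+4=108
ebx=1+1=2
cmp ebx, 3  (cmp 2,3)
jne again: taken
edx=M[108]=-1
edx=(-1)+5=4
edx=4+14=18
edx=M[108]=-1
edx=(-1)|19=-1
esi=108+4=112
ebx=2+1=3
cmp ebx, 3  (cmp 3,3)
jne again: not taken
mov [108], edx → M[108]=-1
halt.

-1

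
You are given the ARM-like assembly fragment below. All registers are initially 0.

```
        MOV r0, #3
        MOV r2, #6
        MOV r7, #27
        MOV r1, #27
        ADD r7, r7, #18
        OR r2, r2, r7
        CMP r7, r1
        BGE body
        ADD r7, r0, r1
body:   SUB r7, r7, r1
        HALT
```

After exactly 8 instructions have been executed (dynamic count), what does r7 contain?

45

MOV r0, #3 → r0=3
MOV r2, #6 → r2=6
MOV r7, #27 → r7=27
MOV r1, #27 → r1=27
ADD r7, r7, #18 → r7=27+18=45
OR r2, r2, r7 → r2=6|45=47
CMP r7, r1  (cmp 45,27)
BGE body: taken
After step 8: r7 = 45.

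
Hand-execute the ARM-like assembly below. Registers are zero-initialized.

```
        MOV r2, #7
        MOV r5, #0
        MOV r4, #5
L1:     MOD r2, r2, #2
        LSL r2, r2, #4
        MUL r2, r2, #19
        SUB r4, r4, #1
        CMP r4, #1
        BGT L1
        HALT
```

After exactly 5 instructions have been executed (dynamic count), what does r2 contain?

after MOV r2, #7: r2=7
after MOV r5, #0: r5=0
after MOV r4, #5: r4=5
after MOD r2, r2, #2: r2=7%2=1
after LSL r2, r2, #4: r2=1<<4=16
After step 5: r2 = 16.

16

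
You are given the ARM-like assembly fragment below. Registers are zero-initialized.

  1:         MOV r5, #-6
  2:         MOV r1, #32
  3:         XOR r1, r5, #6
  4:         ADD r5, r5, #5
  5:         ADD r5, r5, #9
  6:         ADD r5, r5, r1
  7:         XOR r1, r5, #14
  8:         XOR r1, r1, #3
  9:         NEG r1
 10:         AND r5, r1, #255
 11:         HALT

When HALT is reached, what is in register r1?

r5=-6
r1=32
r1=(-6)^6=-4
r5=(-6)+5=-1
r5=(-1)+9=8
r5=8+(-4)=4
r1=4^14=10
r1=10^3=9
r1=-(9)=-9
r5=(-9)&255=247
halt.

-9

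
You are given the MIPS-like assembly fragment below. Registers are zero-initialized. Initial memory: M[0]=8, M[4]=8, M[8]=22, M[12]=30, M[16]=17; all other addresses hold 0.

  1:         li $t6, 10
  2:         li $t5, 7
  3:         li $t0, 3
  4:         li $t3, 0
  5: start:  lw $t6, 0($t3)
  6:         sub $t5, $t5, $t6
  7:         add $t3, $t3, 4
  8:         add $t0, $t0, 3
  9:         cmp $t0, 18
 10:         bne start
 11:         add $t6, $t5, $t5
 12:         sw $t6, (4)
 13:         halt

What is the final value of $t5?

li $t6, 10 → $t6=10
li $t5, 7 → $t5=7
li $t0, 3 → $t0=3
li $t3, 0 → $t3=0
lw $t6, 0($t3) → $t6=M[0]=8
sub $t5, $t5, $t6 → $t5=7-8=-1
add $t3, $t3, 4 → $t3=0+4=4
add $t0, $t0, 3 → $t0=3+3=6
cmp $t0, 18  (cmp 6,18)
bne start: taken
lw $t6, 0($t3) → $t6=M[4]=8
sub $t5, $t5, $t6 → $t5=(-1)-8=-9
add $t3, $t3, 4 → $t3=4+4=8
add $t0, $t0, 3 → $t0=6+3=9
cmp $t0, 18  (cmp 9,18)
bne start: taken
lw $t6, 0($t3) → $t6=M[8]=22
sub $t5, $t5, $t6 → $t5=(-9)-22=-31
add $t3, $t3, 4 → $t3=8+4=12
add $t0, $t0, 3 → $t0=9+3=12
cmp $t0, 18  (cmp 12,18)
bne start: taken
lw $t6, 0($t3) → $t6=M[12]=30
sub $t5, $t5, $t6 → $t5=(-31)-30=-61
add $t3, $t3, 4 → $t3=12+4=16
add $t0, $t0, 3 → $t0=12+3=15
cmp $t0, 18  (cmp 15,18)
bne start: taken
lw $t6, 0($t3) → $t6=M[16]=17
sub $t5, $t5, $t6 → $t5=(-61)-17=-78
add $t3, $t3, 4 → $t3=16+4=20
add $t0, $t0, 3 → $t0=15+3=18
cmp $t0, 18  (cmp 18,18)
bne start: not taken
add $t6, $t5, $t5 → $t6=(-78)+(-78)=-156
sw $t6, (4) → M[4]=-156
halt.

-78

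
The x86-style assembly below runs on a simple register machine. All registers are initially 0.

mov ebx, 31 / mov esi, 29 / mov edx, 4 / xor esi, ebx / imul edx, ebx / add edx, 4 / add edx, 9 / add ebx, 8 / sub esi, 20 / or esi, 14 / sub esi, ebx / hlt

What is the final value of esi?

-57

after mov ebx, 31: ebx=31
after mov esi, 29: esi=29
after mov edx, 4: edx=4
after xor esi, ebx: esi=29^31=2
after imul edx, ebx: edx=4*31=124
after add edx, 4: edx=124+4=128
after add edx, 9: edx=128+9=137
after add ebx, 8: ebx=31+8=39
after sub esi, 20: esi=2-20=-18
after or esi, 14: esi=(-18)|14=-18
after sub esi, ebx: esi=(-18)-39=-57
halt.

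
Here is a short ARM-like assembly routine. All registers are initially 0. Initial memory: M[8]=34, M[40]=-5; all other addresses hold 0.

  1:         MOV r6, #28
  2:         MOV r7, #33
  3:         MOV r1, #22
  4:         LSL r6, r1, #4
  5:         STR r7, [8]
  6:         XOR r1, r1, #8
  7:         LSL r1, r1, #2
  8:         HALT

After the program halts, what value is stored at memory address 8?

r6=28
r7=33
r1=22
r6=22<<4=352
STR r7, [8] → M[8]=33
r1=22^8=30
r1=30<<2=120
halt.

33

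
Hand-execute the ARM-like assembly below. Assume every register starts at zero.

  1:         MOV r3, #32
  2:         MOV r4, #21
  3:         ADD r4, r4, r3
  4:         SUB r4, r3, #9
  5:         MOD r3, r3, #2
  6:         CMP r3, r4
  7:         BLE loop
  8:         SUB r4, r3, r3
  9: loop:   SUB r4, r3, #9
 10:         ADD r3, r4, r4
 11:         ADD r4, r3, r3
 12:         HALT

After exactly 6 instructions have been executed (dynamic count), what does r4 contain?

23

after MOV r3, #32: r3=32
after MOV r4, #21: r4=21
after ADD r4, r4, r3: r4=21+32=53
after SUB r4, r3, #9: r4=32-9=23
after MOD r3, r3, #2: r3=32%2=0
CMP r3, r4  (cmp 0,23)
After step 6: r4 = 23.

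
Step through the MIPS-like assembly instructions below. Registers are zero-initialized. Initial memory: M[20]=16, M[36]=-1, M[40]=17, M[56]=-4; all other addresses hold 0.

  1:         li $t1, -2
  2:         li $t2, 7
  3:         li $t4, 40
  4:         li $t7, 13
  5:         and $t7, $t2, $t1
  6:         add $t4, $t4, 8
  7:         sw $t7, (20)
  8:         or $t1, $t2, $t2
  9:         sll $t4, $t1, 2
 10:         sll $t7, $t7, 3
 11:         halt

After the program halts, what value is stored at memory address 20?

6

li $t1, -2 → $t1=-2
li $t2, 7 → $t2=7
li $t4, 40 → $t4=40
li $t7, 13 → $t7=13
and $t7, $t2, $t1 → $t7=7&(-2)=6
add $t4, $t4, 8 → $t4=40+8=48
sw $t7, (20) → M[20]=6
or $t1, $t2, $t2 → $t1=7|7=7
sll $t4, $t1, 2 → $t4=7<<2=28
sll $t7, $t7, 3 → $t7=6<<3=48
halt.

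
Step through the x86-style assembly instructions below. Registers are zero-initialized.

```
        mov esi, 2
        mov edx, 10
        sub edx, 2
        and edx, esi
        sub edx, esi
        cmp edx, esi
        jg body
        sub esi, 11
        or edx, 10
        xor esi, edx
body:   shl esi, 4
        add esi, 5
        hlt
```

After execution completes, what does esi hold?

149

esi=2
edx=10
edx=10-2=8
edx=8&2=0
edx=0-2=-2
cmp edx, esi  (cmp -2,2)
jg body: not taken
esi=2-11=-9
edx=(-2)|10=-2
esi=(-9)^(-2)=9
esi=9<<4=144
esi=144+5=149
halt.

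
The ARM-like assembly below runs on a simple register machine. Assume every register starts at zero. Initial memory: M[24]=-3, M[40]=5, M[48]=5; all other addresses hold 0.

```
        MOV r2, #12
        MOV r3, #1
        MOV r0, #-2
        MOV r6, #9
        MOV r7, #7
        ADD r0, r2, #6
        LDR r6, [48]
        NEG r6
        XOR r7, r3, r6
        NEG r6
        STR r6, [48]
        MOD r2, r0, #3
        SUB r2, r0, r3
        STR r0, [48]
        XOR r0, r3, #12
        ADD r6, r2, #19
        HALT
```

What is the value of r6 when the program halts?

36

MOV r2, #12 → r2=12
MOV r3, #1 → r3=1
MOV r0, #-2 → r0=-2
MOV r6, #9 → r6=9
MOV r7, #7 → r7=7
ADD r0, r2, #6 → r0=12+6=18
LDR r6, [48] → r6=M[48]=5
NEG r6 → r6=-(5)=-5
XOR r7, r3, r6 → r7=1^(-5)=-6
NEG r6 → r6=-(-5)=5
STR r6, [48] → M[48]=5
MOD r2, r0, #3 → r2=18%3=0
SUB r2, r0, r3 → r2=18-1=17
STR r0, [48] → M[48]=18
XOR r0, r3, #12 → r0=1^12=13
ADD r6, r2, #19 → r6=17+19=36
halt.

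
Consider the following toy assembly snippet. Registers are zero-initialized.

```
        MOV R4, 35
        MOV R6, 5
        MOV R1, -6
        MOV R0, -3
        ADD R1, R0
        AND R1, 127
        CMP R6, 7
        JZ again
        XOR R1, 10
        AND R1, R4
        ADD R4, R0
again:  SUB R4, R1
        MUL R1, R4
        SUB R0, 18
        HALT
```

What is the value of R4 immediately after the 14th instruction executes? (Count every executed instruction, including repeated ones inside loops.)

-1

MOV R4, 35 → R4=35
MOV R6, 5 → R6=5
MOV R1, -6 → R1=-6
MOV R0, -3 → R0=-3
ADD R1, R0 → R1=(-6)+(-3)=-9
AND R1, 127 → R1=(-9)&127=119
CMP R6, 7  (cmp 5,7)
JZ again: not taken
XOR R1, 10 → R1=119^10=125
AND R1, R4 → R1=125&35=33
ADD R4, R0 → R4=35+(-3)=32
SUB R4, R1 → R4=32-33=-1
MUL R1, R4 → R1=33*(-1)=-33
SUB R0, 18 → R0=(-3)-18=-21
After step 14: R4 = -1.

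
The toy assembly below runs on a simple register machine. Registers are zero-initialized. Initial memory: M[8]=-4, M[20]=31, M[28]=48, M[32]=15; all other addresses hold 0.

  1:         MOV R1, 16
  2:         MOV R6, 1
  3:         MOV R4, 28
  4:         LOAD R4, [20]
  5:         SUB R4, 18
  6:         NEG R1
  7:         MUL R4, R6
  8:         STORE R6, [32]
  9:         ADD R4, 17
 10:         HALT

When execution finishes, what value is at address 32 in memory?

R1=16
R6=1
R4=28
R4=M[20]=31
R4=31-18=13
R1=-(16)=-16
R4=13*1=13
STORE R6, [32] → M[32]=1
R4=13+17=30
halt.

1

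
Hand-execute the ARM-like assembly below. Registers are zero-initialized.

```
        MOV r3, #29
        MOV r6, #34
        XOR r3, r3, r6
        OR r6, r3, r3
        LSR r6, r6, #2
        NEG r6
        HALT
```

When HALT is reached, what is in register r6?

after MOV r3, #29: r3=29
after MOV r6, #34: r6=34
after XOR r3, r3, r6: r3=29^34=63
after OR r6, r3, r3: r6=63|63=63
after LSR r6, r6, #2: r6=63>>2=15
after NEG r6: r6=-(15)=-15
halt.

-15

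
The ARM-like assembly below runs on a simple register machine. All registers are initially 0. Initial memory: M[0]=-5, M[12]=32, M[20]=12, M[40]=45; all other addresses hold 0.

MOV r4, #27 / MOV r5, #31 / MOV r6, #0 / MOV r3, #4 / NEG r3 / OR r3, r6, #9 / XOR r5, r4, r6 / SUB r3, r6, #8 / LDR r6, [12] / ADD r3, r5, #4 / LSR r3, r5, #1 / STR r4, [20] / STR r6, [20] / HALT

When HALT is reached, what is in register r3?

r4=27
r5=31
r6=0
r3=4
r3=-(4)=-4
r3=0|9=9
r5=27^0=27
r3=0-8=-8
r6=M[12]=32
r3=27+4=31
r3=27>>1=13
STR r4, [20] → M[20]=27
STR r6, [20] → M[20]=32
halt.

13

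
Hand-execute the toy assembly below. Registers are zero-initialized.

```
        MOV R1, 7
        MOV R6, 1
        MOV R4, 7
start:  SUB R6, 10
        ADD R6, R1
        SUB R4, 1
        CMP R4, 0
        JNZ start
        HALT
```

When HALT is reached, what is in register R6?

-20

R1=7
R6=1
R4=7
R6=1-10=-9
R6=(-9)+7=-2
R4=7-1=6
CMP R4, 0  (cmp 6,0)
JNZ start: taken
R6=(-2)-10=-12
R6=(-12)+7=-5
R4=6-1=5
CMP R4, 0  (cmp 5,0)
JNZ start: taken
R6=(-5)-10=-15
R6=(-15)+7=-8
R4=5-1=4
CMP R4, 0  (cmp 4,0)
JNZ start: taken
R6=(-8)-10=-18
R6=(-18)+7=-11
R4=4-1=3
CMP R4, 0  (cmp 3,0)
JNZ start: taken
R6=(-11)-10=-21
R6=(-21)+7=-14
R4=3-1=2
CMP R4, 0  (cmp 2,0)
JNZ start: taken
R6=(-14)-10=-24
R6=(-24)+7=-17
R4=2-1=1
CMP R4, 0  (cmp 1,0)
JNZ start: taken
R6=(-17)-10=-27
R6=(-27)+7=-20
R4=1-1=0
CMP R4, 0  (cmp 0,0)
JNZ start: not taken
halt.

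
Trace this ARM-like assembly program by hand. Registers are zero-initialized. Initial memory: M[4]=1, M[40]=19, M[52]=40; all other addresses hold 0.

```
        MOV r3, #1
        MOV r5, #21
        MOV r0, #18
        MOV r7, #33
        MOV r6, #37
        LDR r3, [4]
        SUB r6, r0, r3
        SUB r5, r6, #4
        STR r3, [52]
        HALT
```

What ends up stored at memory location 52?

after MOV r3, #1: r3=1
after MOV r5, #21: r5=21
after MOV r0, #18: r0=18
after MOV r7, #33: r7=33
after MOV r6, #37: r6=37
after LDR r3, [4]: r3=M[4]=1
after SUB r6, r0, r3: r6=18-1=17
after SUB r5, r6, #4: r5=17-4=13
STR r3, [52] → M[52]=1
halt.

1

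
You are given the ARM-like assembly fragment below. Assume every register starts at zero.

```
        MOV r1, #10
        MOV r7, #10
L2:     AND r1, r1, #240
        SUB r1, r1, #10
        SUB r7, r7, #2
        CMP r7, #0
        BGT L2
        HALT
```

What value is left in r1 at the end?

182

after MOV r1, #10: r1=10
after MOV r7, #10: r7=10
after AND r1, r1, #240: r1=10&240=0
after SUB r1, r1, #10: r1=0-10=-10
after SUB r7, r7, #2: r7=10-2=8
CMP r7, #0  (cmp 8,0)
BGT L2: taken
after AND r1, r1, #240: r1=(-10)&240=240
after SUB r1, r1, #10: r1=240-10=230
after SUB r7, r7, #2: r7=8-2=6
CMP r7, #0  (cmp 6,0)
BGT L2: taken
after AND r1, r1, #240: r1=230&240=224
after SUB r1, r1, #10: r1=224-10=214
after SUB r7, r7, #2: r7=6-2=4
CMP r7, #0  (cmp 4,0)
BGT L2: taken
after AND r1, r1, #240: r1=214&240=208
after SUB r1, r1, #10: r1=208-10=198
after SUB r7, r7, #2: r7=4-2=2
CMP r7, #0  (cmp 2,0)
BGT L2: taken
after AND r1, r1, #240: r1=198&240=192
after SUB r1, r1, #10: r1=192-10=182
after SUB r7, r7, #2: r7=2-2=0
CMP r7, #0  (cmp 0,0)
BGT L2: not taken
halt.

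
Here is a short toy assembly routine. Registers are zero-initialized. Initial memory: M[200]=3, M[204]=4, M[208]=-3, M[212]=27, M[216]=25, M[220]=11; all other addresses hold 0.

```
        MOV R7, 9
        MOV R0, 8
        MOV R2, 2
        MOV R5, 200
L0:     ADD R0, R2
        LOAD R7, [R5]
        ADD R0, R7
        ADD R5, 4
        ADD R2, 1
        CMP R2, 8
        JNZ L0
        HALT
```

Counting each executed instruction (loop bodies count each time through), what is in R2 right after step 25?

5

MOV R7, 9 → R7=9
MOV R0, 8 → R0=8
MOV R2, 2 → R2=2
MOV R5, 200 → R5=200
ADD R0, R2 → R0=8+2=10
LOAD R7, [R5] → R7=M[200]=3
ADD R0, R7 → R0=10+3=13
ADD R5, 4 → R5=200+4=204
ADD R2, 1 → R2=2+1=3
CMP R2, 8  (cmp 3,8)
JNZ L0: taken
ADD R0, R2 → R0=13+3=16
LOAD R7, [R5] → R7=M[204]=4
ADD R0, R7 → R0=16+4=20
ADD R5, 4 → R5=204+4=208
ADD R2, 1 → R2=3+1=4
CMP R2, 8  (cmp 4,8)
JNZ L0: taken
ADD R0, R2 → R0=20+4=24
LOAD R7, [R5] → R7=M[208]=-3
ADD R0, R7 → R0=24+(-3)=21
ADD R5, 4 → R5=208+4=212
ADD R2, 1 → R2=4+1=5
CMP R2, 8  (cmp 5,8)
JNZ L0: taken
After step 25: R2 = 5.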